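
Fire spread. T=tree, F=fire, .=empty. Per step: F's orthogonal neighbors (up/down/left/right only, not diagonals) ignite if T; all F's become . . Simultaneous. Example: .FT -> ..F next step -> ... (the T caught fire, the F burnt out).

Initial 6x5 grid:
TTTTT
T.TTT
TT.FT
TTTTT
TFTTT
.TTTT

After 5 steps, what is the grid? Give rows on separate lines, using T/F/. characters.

Step 1: 7 trees catch fire, 2 burn out
  TTTTT
  T.TFT
  TT..F
  TFTFT
  F.FTT
  .FTTT
Step 2: 9 trees catch fire, 7 burn out
  TTTFT
  T.F.F
  TF...
  F.F.F
  ...FT
  ..FTT
Step 3: 5 trees catch fire, 9 burn out
  TTF.F
  T....
  F....
  .....
  ....F
  ...FT
Step 4: 3 trees catch fire, 5 burn out
  TF...
  F....
  .....
  .....
  .....
  ....F
Step 5: 1 trees catch fire, 3 burn out
  F....
  .....
  .....
  .....
  .....
  .....

F....
.....
.....
.....
.....
.....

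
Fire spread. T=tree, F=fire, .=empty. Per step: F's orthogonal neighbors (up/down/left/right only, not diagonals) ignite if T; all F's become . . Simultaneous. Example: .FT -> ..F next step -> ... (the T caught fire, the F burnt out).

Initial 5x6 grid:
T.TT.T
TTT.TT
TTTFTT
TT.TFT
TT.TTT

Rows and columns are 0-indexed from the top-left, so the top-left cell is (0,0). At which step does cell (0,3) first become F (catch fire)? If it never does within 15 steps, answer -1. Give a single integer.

Step 1: cell (0,3)='T' (+5 fires, +2 burnt)
Step 2: cell (0,3)='T' (+6 fires, +5 burnt)
Step 3: cell (0,3)='T' (+5 fires, +6 burnt)
Step 4: cell (0,3)='F' (+5 fires, +5 burnt)
  -> target ignites at step 4
Step 5: cell (0,3)='.' (+2 fires, +5 burnt)
Step 6: cell (0,3)='.' (+0 fires, +2 burnt)
  fire out at step 6

4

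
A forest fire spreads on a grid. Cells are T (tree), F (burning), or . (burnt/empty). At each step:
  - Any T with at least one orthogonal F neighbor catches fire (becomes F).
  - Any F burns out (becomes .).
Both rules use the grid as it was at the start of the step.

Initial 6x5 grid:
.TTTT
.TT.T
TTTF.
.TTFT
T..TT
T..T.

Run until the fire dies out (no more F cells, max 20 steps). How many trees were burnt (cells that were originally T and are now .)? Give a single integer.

Step 1: +4 fires, +2 burnt (F count now 4)
Step 2: +5 fires, +4 burnt (F count now 5)
Step 3: +3 fires, +5 burnt (F count now 3)
Step 4: +2 fires, +3 burnt (F count now 2)
Step 5: +1 fires, +2 burnt (F count now 1)
Step 6: +1 fires, +1 burnt (F count now 1)
Step 7: +0 fires, +1 burnt (F count now 0)
Fire out after step 7
Initially T: 18, now '.': 28
Total burnt (originally-T cells now '.'): 16

Answer: 16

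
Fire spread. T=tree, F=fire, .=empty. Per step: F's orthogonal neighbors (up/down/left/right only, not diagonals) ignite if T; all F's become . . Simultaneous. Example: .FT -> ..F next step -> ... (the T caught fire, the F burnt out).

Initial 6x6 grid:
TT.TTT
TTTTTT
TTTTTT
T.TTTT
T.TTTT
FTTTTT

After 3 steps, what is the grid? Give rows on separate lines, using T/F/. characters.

Step 1: 2 trees catch fire, 1 burn out
  TT.TTT
  TTTTTT
  TTTTTT
  T.TTTT
  F.TTTT
  .FTTTT
Step 2: 2 trees catch fire, 2 burn out
  TT.TTT
  TTTTTT
  TTTTTT
  F.TTTT
  ..TTTT
  ..FTTT
Step 3: 3 trees catch fire, 2 burn out
  TT.TTT
  TTTTTT
  FTTTTT
  ..TTTT
  ..FTTT
  ...FTT

TT.TTT
TTTTTT
FTTTTT
..TTTT
..FTTT
...FTT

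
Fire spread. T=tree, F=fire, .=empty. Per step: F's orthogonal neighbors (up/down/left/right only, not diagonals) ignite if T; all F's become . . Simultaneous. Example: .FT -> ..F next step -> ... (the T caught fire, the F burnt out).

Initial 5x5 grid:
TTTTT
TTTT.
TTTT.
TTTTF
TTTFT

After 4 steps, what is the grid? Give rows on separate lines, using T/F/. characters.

Step 1: 3 trees catch fire, 2 burn out
  TTTTT
  TTTT.
  TTTT.
  TTTF.
  TTF.F
Step 2: 3 trees catch fire, 3 burn out
  TTTTT
  TTTT.
  TTTF.
  TTF..
  TF...
Step 3: 4 trees catch fire, 3 burn out
  TTTTT
  TTTF.
  TTF..
  TF...
  F....
Step 4: 4 trees catch fire, 4 burn out
  TTTFT
  TTF..
  TF...
  F....
  .....

TTTFT
TTF..
TF...
F....
.....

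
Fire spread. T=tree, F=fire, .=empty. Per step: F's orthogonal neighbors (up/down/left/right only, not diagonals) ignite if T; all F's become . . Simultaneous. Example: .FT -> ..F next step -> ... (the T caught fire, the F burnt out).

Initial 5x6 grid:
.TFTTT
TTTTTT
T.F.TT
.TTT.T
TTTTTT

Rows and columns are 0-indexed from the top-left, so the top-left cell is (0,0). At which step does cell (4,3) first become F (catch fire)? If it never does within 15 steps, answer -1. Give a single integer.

Step 1: cell (4,3)='T' (+4 fires, +2 burnt)
Step 2: cell (4,3)='T' (+6 fires, +4 burnt)
Step 3: cell (4,3)='F' (+5 fires, +6 burnt)
  -> target ignites at step 3
Step 4: cell (4,3)='.' (+5 fires, +5 burnt)
Step 5: cell (4,3)='.' (+2 fires, +5 burnt)
Step 6: cell (4,3)='.' (+1 fires, +2 burnt)
Step 7: cell (4,3)='.' (+0 fires, +1 burnt)
  fire out at step 7

3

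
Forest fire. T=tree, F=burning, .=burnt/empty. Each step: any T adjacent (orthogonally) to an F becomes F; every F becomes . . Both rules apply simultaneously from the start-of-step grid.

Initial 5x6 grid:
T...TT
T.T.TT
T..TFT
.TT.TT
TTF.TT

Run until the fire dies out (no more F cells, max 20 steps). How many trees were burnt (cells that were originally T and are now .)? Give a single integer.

Step 1: +6 fires, +2 burnt (F count now 6)
Step 2: +6 fires, +6 burnt (F count now 6)
Step 3: +2 fires, +6 burnt (F count now 2)
Step 4: +0 fires, +2 burnt (F count now 0)
Fire out after step 4
Initially T: 18, now '.': 26
Total burnt (originally-T cells now '.'): 14

Answer: 14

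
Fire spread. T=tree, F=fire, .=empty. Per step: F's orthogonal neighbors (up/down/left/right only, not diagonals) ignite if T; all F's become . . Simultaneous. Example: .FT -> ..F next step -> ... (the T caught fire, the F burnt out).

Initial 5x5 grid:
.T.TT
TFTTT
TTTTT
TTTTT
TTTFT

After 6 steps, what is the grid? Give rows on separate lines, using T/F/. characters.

Step 1: 7 trees catch fire, 2 burn out
  .F.TT
  F.FTT
  TFTTT
  TTTFT
  TTF.F
Step 2: 8 trees catch fire, 7 burn out
  ...TT
  ...FT
  F.FFT
  TFF.F
  TF...
Step 3: 5 trees catch fire, 8 burn out
  ...FT
  ....F
  ....F
  F....
  F....
Step 4: 1 trees catch fire, 5 burn out
  ....F
  .....
  .....
  .....
  .....
Step 5: 0 trees catch fire, 1 burn out
  .....
  .....
  .....
  .....
  .....
Step 6: 0 trees catch fire, 0 burn out
  .....
  .....
  .....
  .....
  .....

.....
.....
.....
.....
.....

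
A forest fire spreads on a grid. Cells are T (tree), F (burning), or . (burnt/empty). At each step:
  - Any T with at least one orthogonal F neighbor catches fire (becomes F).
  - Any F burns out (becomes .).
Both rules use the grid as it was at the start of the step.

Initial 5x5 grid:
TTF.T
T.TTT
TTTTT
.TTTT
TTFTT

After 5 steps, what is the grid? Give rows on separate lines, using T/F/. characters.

Step 1: 5 trees catch fire, 2 burn out
  TF..T
  T.FTT
  TTTTT
  .TFTT
  TF.FT
Step 2: 7 trees catch fire, 5 burn out
  F...T
  T..FT
  TTFTT
  .F.FT
  F...F
Step 3: 5 trees catch fire, 7 burn out
  ....T
  F...F
  TF.FT
  ....F
  .....
Step 4: 3 trees catch fire, 5 burn out
  ....F
  .....
  F...F
  .....
  .....
Step 5: 0 trees catch fire, 3 burn out
  .....
  .....
  .....
  .....
  .....

.....
.....
.....
.....
.....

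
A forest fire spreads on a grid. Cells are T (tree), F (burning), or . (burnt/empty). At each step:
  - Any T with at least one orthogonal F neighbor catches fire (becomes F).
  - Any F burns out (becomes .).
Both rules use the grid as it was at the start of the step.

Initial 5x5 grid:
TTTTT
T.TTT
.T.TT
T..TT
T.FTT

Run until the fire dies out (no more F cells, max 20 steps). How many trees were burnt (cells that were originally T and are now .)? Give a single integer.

Answer: 15

Derivation:
Step 1: +1 fires, +1 burnt (F count now 1)
Step 2: +2 fires, +1 burnt (F count now 2)
Step 3: +2 fires, +2 burnt (F count now 2)
Step 4: +2 fires, +2 burnt (F count now 2)
Step 5: +3 fires, +2 burnt (F count now 3)
Step 6: +2 fires, +3 burnt (F count now 2)
Step 7: +1 fires, +2 burnt (F count now 1)
Step 8: +1 fires, +1 burnt (F count now 1)
Step 9: +1 fires, +1 burnt (F count now 1)
Step 10: +0 fires, +1 burnt (F count now 0)
Fire out after step 10
Initially T: 18, now '.': 22
Total burnt (originally-T cells now '.'): 15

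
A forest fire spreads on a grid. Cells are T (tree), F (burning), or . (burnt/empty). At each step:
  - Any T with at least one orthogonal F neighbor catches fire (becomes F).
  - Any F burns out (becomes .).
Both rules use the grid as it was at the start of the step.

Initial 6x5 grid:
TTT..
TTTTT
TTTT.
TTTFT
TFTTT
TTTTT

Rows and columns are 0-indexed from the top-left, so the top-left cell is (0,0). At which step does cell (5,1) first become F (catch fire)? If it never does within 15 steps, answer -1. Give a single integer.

Step 1: cell (5,1)='F' (+8 fires, +2 burnt)
  -> target ignites at step 1
Step 2: cell (5,1)='.' (+8 fires, +8 burnt)
Step 3: cell (5,1)='.' (+5 fires, +8 burnt)
Step 4: cell (5,1)='.' (+3 fires, +5 burnt)
Step 5: cell (5,1)='.' (+1 fires, +3 burnt)
Step 6: cell (5,1)='.' (+0 fires, +1 burnt)
  fire out at step 6

1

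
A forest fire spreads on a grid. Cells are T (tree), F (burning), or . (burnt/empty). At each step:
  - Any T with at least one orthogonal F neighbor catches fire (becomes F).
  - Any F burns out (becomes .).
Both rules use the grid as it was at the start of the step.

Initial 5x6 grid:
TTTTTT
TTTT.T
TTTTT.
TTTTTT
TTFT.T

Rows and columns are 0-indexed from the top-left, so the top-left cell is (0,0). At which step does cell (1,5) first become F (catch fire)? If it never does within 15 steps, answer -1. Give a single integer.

Step 1: cell (1,5)='T' (+3 fires, +1 burnt)
Step 2: cell (1,5)='T' (+4 fires, +3 burnt)
Step 3: cell (1,5)='T' (+5 fires, +4 burnt)
Step 4: cell (1,5)='T' (+6 fires, +5 burnt)
Step 5: cell (1,5)='T' (+4 fires, +6 burnt)
Step 6: cell (1,5)='T' (+2 fires, +4 burnt)
Step 7: cell (1,5)='T' (+1 fires, +2 burnt)
Step 8: cell (1,5)='F' (+1 fires, +1 burnt)
  -> target ignites at step 8
Step 9: cell (1,5)='.' (+0 fires, +1 burnt)
  fire out at step 9

8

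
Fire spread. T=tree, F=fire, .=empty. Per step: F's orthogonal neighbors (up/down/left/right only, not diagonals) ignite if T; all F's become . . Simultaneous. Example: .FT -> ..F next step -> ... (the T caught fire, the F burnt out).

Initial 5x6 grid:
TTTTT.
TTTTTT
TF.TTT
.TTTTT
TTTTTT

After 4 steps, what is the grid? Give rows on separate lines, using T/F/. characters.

Step 1: 3 trees catch fire, 1 burn out
  TTTTT.
  TFTTTT
  F..TTT
  .FTTTT
  TTTTTT
Step 2: 5 trees catch fire, 3 burn out
  TFTTT.
  F.FTTT
  ...TTT
  ..FTTT
  TFTTTT
Step 3: 6 trees catch fire, 5 burn out
  F.FTT.
  ...FTT
  ...TTT
  ...FTT
  F.FTTT
Step 4: 5 trees catch fire, 6 burn out
  ...FT.
  ....FT
  ...FTT
  ....FT
  ...FTT

...FT.
....FT
...FTT
....FT
...FTT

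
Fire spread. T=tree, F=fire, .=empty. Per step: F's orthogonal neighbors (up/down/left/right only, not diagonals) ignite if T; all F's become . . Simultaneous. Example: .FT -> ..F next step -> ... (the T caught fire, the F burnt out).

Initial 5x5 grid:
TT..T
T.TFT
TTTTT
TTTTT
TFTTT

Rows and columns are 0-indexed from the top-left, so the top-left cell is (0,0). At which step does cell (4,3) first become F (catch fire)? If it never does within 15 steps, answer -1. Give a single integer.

Step 1: cell (4,3)='T' (+6 fires, +2 burnt)
Step 2: cell (4,3)='F' (+8 fires, +6 burnt)
  -> target ignites at step 2
Step 3: cell (4,3)='.' (+3 fires, +8 burnt)
Step 4: cell (4,3)='.' (+1 fires, +3 burnt)
Step 5: cell (4,3)='.' (+1 fires, +1 burnt)
Step 6: cell (4,3)='.' (+1 fires, +1 burnt)
Step 7: cell (4,3)='.' (+0 fires, +1 burnt)
  fire out at step 7

2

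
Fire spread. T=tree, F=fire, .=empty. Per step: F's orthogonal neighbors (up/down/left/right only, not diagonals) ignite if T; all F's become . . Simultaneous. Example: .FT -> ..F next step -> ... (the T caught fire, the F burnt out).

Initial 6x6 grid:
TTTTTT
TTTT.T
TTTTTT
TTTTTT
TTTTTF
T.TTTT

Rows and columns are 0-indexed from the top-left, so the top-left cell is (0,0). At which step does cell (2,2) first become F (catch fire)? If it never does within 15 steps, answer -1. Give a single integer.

Step 1: cell (2,2)='T' (+3 fires, +1 burnt)
Step 2: cell (2,2)='T' (+4 fires, +3 burnt)
Step 3: cell (2,2)='T' (+5 fires, +4 burnt)
Step 4: cell (2,2)='T' (+5 fires, +5 burnt)
Step 5: cell (2,2)='F' (+5 fires, +5 burnt)
  -> target ignites at step 5
Step 6: cell (2,2)='.' (+5 fires, +5 burnt)
Step 7: cell (2,2)='.' (+3 fires, +5 burnt)
Step 8: cell (2,2)='.' (+2 fires, +3 burnt)
Step 9: cell (2,2)='.' (+1 fires, +2 burnt)
Step 10: cell (2,2)='.' (+0 fires, +1 burnt)
  fire out at step 10

5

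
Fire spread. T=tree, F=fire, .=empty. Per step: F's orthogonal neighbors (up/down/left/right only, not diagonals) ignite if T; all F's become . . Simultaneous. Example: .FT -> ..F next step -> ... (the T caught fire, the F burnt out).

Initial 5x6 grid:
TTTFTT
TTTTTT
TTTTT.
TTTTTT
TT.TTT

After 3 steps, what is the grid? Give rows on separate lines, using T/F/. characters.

Step 1: 3 trees catch fire, 1 burn out
  TTF.FT
  TTTFTT
  TTTTT.
  TTTTTT
  TT.TTT
Step 2: 5 trees catch fire, 3 burn out
  TF...F
  TTF.FT
  TTTFT.
  TTTTTT
  TT.TTT
Step 3: 6 trees catch fire, 5 burn out
  F.....
  TF...F
  TTF.F.
  TTTFTT
  TT.TTT

F.....
TF...F
TTF.F.
TTTFTT
TT.TTT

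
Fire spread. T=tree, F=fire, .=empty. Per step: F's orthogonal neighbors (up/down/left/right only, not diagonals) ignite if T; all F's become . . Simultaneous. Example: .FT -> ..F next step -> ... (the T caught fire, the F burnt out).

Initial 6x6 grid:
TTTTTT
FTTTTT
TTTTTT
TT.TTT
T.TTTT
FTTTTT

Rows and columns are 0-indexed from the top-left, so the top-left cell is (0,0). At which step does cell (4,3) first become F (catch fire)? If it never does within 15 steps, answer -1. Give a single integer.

Step 1: cell (4,3)='T' (+5 fires, +2 burnt)
Step 2: cell (4,3)='T' (+5 fires, +5 burnt)
Step 3: cell (4,3)='T' (+6 fires, +5 burnt)
Step 4: cell (4,3)='F' (+5 fires, +6 burnt)
  -> target ignites at step 4
Step 5: cell (4,3)='.' (+6 fires, +5 burnt)
Step 6: cell (4,3)='.' (+4 fires, +6 burnt)
Step 7: cell (4,3)='.' (+1 fires, +4 burnt)
Step 8: cell (4,3)='.' (+0 fires, +1 burnt)
  fire out at step 8

4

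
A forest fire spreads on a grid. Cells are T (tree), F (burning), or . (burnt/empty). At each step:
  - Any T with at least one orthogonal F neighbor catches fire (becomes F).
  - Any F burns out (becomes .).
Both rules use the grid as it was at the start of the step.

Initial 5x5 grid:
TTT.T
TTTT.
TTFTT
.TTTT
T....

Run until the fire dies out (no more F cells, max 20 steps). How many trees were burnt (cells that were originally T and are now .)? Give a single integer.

Step 1: +4 fires, +1 burnt (F count now 4)
Step 2: +7 fires, +4 burnt (F count now 7)
Step 3: +3 fires, +7 burnt (F count now 3)
Step 4: +1 fires, +3 burnt (F count now 1)
Step 5: +0 fires, +1 burnt (F count now 0)
Fire out after step 5
Initially T: 17, now '.': 23
Total burnt (originally-T cells now '.'): 15

Answer: 15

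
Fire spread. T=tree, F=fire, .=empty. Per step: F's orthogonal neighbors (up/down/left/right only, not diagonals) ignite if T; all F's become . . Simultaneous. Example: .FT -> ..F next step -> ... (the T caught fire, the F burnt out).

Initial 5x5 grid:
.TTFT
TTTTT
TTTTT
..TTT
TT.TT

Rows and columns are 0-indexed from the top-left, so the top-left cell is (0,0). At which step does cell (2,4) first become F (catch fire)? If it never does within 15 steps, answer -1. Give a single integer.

Step 1: cell (2,4)='T' (+3 fires, +1 burnt)
Step 2: cell (2,4)='T' (+4 fires, +3 burnt)
Step 3: cell (2,4)='F' (+4 fires, +4 burnt)
  -> target ignites at step 3
Step 4: cell (2,4)='.' (+5 fires, +4 burnt)
Step 5: cell (2,4)='.' (+2 fires, +5 burnt)
Step 6: cell (2,4)='.' (+0 fires, +2 burnt)
  fire out at step 6

3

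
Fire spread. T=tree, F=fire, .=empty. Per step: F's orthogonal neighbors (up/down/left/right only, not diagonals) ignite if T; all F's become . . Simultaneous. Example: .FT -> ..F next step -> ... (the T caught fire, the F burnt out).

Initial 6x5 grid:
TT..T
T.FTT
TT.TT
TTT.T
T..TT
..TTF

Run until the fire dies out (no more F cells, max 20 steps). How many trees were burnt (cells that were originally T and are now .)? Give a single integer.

Answer: 10

Derivation:
Step 1: +3 fires, +2 burnt (F count now 3)
Step 2: +5 fires, +3 burnt (F count now 5)
Step 3: +2 fires, +5 burnt (F count now 2)
Step 4: +0 fires, +2 burnt (F count now 0)
Fire out after step 4
Initially T: 19, now '.': 21
Total burnt (originally-T cells now '.'): 10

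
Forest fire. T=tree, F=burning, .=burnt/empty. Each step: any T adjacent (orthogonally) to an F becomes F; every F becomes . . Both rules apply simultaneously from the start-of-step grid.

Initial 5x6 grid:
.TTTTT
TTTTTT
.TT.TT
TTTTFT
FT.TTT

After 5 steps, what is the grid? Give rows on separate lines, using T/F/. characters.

Step 1: 6 trees catch fire, 2 burn out
  .TTTTT
  TTTTTT
  .TT.FT
  FTTF.F
  .F.TFT
Step 2: 6 trees catch fire, 6 burn out
  .TTTTT
  TTTTFT
  .TT..F
  .FF...
  ...F.F
Step 3: 5 trees catch fire, 6 burn out
  .TTTFT
  TTTF.F
  .FF...
  ......
  ......
Step 4: 4 trees catch fire, 5 burn out
  .TTF.F
  TFF...
  ......
  ......
  ......
Step 5: 3 trees catch fire, 4 burn out
  .FF...
  F.....
  ......
  ......
  ......

.FF...
F.....
......
......
......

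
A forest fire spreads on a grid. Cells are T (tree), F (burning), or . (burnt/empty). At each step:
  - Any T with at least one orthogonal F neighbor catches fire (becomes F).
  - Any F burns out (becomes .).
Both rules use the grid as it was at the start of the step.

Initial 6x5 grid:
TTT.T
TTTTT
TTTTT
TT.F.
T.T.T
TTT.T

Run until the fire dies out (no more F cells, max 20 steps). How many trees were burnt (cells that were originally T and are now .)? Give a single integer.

Step 1: +1 fires, +1 burnt (F count now 1)
Step 2: +3 fires, +1 burnt (F count now 3)
Step 3: +3 fires, +3 burnt (F count now 3)
Step 4: +5 fires, +3 burnt (F count now 5)
Step 5: +3 fires, +5 burnt (F count now 3)
Step 6: +2 fires, +3 burnt (F count now 2)
Step 7: +1 fires, +2 burnt (F count now 1)
Step 8: +1 fires, +1 burnt (F count now 1)
Step 9: +1 fires, +1 burnt (F count now 1)
Step 10: +1 fires, +1 burnt (F count now 1)
Step 11: +0 fires, +1 burnt (F count now 0)
Fire out after step 11
Initially T: 23, now '.': 28
Total burnt (originally-T cells now '.'): 21

Answer: 21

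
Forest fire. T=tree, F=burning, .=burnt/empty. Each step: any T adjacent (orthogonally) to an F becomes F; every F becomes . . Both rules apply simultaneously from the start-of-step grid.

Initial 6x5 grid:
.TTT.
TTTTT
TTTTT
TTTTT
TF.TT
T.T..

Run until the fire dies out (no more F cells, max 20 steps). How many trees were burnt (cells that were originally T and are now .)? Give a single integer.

Step 1: +2 fires, +1 burnt (F count now 2)
Step 2: +4 fires, +2 burnt (F count now 4)
Step 3: +4 fires, +4 burnt (F count now 4)
Step 4: +6 fires, +4 burnt (F count now 6)
Step 5: +4 fires, +6 burnt (F count now 4)
Step 6: +2 fires, +4 burnt (F count now 2)
Step 7: +0 fires, +2 burnt (F count now 0)
Fire out after step 7
Initially T: 23, now '.': 29
Total burnt (originally-T cells now '.'): 22

Answer: 22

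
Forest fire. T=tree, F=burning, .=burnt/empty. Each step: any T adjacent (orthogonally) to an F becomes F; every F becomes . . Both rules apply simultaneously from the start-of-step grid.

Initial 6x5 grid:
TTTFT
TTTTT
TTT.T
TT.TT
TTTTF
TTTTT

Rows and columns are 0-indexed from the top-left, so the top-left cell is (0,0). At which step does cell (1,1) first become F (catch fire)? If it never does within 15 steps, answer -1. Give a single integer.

Step 1: cell (1,1)='T' (+6 fires, +2 burnt)
Step 2: cell (1,1)='T' (+7 fires, +6 burnt)
Step 3: cell (1,1)='F' (+5 fires, +7 burnt)
  -> target ignites at step 3
Step 4: cell (1,1)='.' (+5 fires, +5 burnt)
Step 5: cell (1,1)='.' (+3 fires, +5 burnt)
Step 6: cell (1,1)='.' (+0 fires, +3 burnt)
  fire out at step 6

3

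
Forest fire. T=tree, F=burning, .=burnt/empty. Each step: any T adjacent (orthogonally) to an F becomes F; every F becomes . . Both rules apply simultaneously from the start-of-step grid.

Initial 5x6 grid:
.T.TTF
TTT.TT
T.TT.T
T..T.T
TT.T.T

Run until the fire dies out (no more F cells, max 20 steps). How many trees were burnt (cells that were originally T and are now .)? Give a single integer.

Step 1: +2 fires, +1 burnt (F count now 2)
Step 2: +3 fires, +2 burnt (F count now 3)
Step 3: +1 fires, +3 burnt (F count now 1)
Step 4: +1 fires, +1 burnt (F count now 1)
Step 5: +0 fires, +1 burnt (F count now 0)
Fire out after step 5
Initially T: 19, now '.': 18
Total burnt (originally-T cells now '.'): 7

Answer: 7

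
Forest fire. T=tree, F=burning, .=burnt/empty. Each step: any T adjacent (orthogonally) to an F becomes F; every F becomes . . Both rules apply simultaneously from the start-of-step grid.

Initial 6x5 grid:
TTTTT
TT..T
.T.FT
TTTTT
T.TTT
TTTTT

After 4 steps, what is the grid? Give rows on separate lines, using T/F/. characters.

Step 1: 2 trees catch fire, 1 burn out
  TTTTT
  TT..T
  .T..F
  TTTFT
  T.TTT
  TTTTT
Step 2: 4 trees catch fire, 2 burn out
  TTTTT
  TT..F
  .T...
  TTF.F
  T.TFT
  TTTTT
Step 3: 5 trees catch fire, 4 burn out
  TTTTF
  TT...
  .T...
  TF...
  T.F.F
  TTTFT
Step 4: 5 trees catch fire, 5 burn out
  TTTF.
  TT...
  .F...
  F....
  T....
  TTF.F

TTTF.
TT...
.F...
F....
T....
TTF.F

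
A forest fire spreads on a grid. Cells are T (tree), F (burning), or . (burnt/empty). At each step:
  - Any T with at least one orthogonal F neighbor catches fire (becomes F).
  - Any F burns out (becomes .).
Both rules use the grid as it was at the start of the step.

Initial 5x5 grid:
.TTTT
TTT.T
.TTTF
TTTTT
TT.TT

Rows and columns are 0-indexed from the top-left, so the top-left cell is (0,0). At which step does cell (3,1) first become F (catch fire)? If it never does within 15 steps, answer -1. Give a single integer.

Step 1: cell (3,1)='T' (+3 fires, +1 burnt)
Step 2: cell (3,1)='T' (+4 fires, +3 burnt)
Step 3: cell (3,1)='T' (+5 fires, +4 burnt)
Step 4: cell (3,1)='F' (+3 fires, +5 burnt)
  -> target ignites at step 4
Step 5: cell (3,1)='.' (+4 fires, +3 burnt)
Step 6: cell (3,1)='.' (+1 fires, +4 burnt)
Step 7: cell (3,1)='.' (+0 fires, +1 burnt)
  fire out at step 7

4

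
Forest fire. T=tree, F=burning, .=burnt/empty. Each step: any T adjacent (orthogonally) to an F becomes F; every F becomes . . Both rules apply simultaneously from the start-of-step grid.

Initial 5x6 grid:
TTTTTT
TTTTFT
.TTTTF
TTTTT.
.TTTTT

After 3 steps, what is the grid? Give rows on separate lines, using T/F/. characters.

Step 1: 4 trees catch fire, 2 burn out
  TTTTFT
  TTTF.F
  .TTTF.
  TTTTT.
  .TTTTT
Step 2: 5 trees catch fire, 4 burn out
  TTTF.F
  TTF...
  .TTF..
  TTTTF.
  .TTTTT
Step 3: 5 trees catch fire, 5 burn out
  TTF...
  TF....
  .TF...
  TTTF..
  .TTTFT

TTF...
TF....
.TF...
TTTF..
.TTTFT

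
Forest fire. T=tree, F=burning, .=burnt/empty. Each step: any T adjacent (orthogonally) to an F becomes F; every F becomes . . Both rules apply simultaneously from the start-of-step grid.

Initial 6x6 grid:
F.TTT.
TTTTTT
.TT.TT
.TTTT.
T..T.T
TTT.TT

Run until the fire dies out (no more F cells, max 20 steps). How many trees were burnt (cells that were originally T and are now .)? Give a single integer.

Step 1: +1 fires, +1 burnt (F count now 1)
Step 2: +1 fires, +1 burnt (F count now 1)
Step 3: +2 fires, +1 burnt (F count now 2)
Step 4: +4 fires, +2 burnt (F count now 4)
Step 5: +3 fires, +4 burnt (F count now 3)
Step 6: +4 fires, +3 burnt (F count now 4)
Step 7: +3 fires, +4 burnt (F count now 3)
Step 8: +0 fires, +3 burnt (F count now 0)
Fire out after step 8
Initially T: 25, now '.': 29
Total burnt (originally-T cells now '.'): 18

Answer: 18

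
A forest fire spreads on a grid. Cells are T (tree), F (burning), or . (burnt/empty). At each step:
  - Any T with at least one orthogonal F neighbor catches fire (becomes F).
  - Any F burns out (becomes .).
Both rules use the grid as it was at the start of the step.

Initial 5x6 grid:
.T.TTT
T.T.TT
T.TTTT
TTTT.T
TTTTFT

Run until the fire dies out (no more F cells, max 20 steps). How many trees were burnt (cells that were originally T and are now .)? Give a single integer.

Step 1: +2 fires, +1 burnt (F count now 2)
Step 2: +3 fires, +2 burnt (F count now 3)
Step 3: +4 fires, +3 burnt (F count now 4)
Step 4: +5 fires, +4 burnt (F count now 5)
Step 5: +4 fires, +5 burnt (F count now 4)
Step 6: +2 fires, +4 burnt (F count now 2)
Step 7: +2 fires, +2 burnt (F count now 2)
Step 8: +0 fires, +2 burnt (F count now 0)
Fire out after step 8
Initially T: 23, now '.': 29
Total burnt (originally-T cells now '.'): 22

Answer: 22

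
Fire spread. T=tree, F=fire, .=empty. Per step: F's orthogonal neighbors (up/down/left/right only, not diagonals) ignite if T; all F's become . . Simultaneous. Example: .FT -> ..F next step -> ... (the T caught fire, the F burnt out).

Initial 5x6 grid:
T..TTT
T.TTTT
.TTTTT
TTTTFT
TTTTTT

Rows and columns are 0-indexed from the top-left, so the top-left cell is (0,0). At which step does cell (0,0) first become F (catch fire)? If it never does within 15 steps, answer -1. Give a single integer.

Step 1: cell (0,0)='T' (+4 fires, +1 burnt)
Step 2: cell (0,0)='T' (+6 fires, +4 burnt)
Step 3: cell (0,0)='T' (+6 fires, +6 burnt)
Step 4: cell (0,0)='T' (+6 fires, +6 burnt)
Step 5: cell (0,0)='T' (+1 fires, +6 burnt)
Step 6: cell (0,0)='T' (+0 fires, +1 burnt)
  fire out at step 6
Target never catches fire within 15 steps

-1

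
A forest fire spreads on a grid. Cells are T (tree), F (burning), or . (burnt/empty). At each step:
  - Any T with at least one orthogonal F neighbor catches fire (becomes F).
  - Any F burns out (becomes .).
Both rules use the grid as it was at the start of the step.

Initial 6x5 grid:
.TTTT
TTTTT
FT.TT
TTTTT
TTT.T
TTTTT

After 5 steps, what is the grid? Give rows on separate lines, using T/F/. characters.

Step 1: 3 trees catch fire, 1 burn out
  .TTTT
  FTTTT
  .F.TT
  FTTTT
  TTT.T
  TTTTT
Step 2: 3 trees catch fire, 3 burn out
  .TTTT
  .FTTT
  ...TT
  .FTTT
  FTT.T
  TTTTT
Step 3: 5 trees catch fire, 3 burn out
  .FTTT
  ..FTT
  ...TT
  ..FTT
  .FT.T
  FTTTT
Step 4: 5 trees catch fire, 5 burn out
  ..FTT
  ...FT
  ...TT
  ...FT
  ..F.T
  .FTTT
Step 5: 5 trees catch fire, 5 burn out
  ...FT
  ....F
  ...FT
  ....F
  ....T
  ..FTT

...FT
....F
...FT
....F
....T
..FTT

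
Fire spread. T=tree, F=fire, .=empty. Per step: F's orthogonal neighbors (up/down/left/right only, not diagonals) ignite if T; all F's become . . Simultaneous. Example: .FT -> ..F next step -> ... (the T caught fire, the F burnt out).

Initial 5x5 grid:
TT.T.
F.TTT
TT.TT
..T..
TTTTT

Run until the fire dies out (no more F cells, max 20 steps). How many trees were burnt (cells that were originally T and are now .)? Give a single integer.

Answer: 4

Derivation:
Step 1: +2 fires, +1 burnt (F count now 2)
Step 2: +2 fires, +2 burnt (F count now 2)
Step 3: +0 fires, +2 burnt (F count now 0)
Fire out after step 3
Initially T: 16, now '.': 13
Total burnt (originally-T cells now '.'): 4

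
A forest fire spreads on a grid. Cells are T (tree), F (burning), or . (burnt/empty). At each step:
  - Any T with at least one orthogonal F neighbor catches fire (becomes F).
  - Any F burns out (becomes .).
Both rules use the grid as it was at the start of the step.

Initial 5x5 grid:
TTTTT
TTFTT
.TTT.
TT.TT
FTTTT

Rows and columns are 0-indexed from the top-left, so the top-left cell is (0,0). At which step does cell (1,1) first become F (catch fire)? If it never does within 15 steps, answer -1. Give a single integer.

Step 1: cell (1,1)='F' (+6 fires, +2 burnt)
  -> target ignites at step 1
Step 2: cell (1,1)='.' (+8 fires, +6 burnt)
Step 3: cell (1,1)='.' (+4 fires, +8 burnt)
Step 4: cell (1,1)='.' (+2 fires, +4 burnt)
Step 5: cell (1,1)='.' (+0 fires, +2 burnt)
  fire out at step 5

1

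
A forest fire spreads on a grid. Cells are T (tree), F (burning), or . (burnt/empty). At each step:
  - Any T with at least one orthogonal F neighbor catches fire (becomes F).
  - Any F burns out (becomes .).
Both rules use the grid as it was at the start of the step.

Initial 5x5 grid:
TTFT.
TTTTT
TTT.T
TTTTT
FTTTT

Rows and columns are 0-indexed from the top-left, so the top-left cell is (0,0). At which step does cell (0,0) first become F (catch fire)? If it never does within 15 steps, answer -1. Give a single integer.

Step 1: cell (0,0)='T' (+5 fires, +2 burnt)
Step 2: cell (0,0)='F' (+7 fires, +5 burnt)
  -> target ignites at step 2
Step 3: cell (0,0)='.' (+5 fires, +7 burnt)
Step 4: cell (0,0)='.' (+3 fires, +5 burnt)
Step 5: cell (0,0)='.' (+1 fires, +3 burnt)
Step 6: cell (0,0)='.' (+0 fires, +1 burnt)
  fire out at step 6

2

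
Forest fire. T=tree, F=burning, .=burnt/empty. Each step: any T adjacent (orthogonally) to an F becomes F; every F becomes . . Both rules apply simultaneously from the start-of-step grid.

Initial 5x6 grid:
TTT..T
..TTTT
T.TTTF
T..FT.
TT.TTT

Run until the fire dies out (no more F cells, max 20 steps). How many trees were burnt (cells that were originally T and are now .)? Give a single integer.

Step 1: +5 fires, +2 burnt (F count now 5)
Step 2: +5 fires, +5 burnt (F count now 5)
Step 3: +2 fires, +5 burnt (F count now 2)
Step 4: +1 fires, +2 burnt (F count now 1)
Step 5: +1 fires, +1 burnt (F count now 1)
Step 6: +1 fires, +1 burnt (F count now 1)
Step 7: +0 fires, +1 burnt (F count now 0)
Fire out after step 7
Initially T: 19, now '.': 26
Total burnt (originally-T cells now '.'): 15

Answer: 15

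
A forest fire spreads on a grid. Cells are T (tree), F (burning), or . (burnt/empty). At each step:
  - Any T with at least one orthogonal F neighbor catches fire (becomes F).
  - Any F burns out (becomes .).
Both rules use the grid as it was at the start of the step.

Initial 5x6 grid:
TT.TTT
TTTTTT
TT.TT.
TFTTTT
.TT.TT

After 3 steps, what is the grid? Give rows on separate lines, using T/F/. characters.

Step 1: 4 trees catch fire, 1 burn out
  TT.TTT
  TTTTTT
  TF.TT.
  F.FTTT
  .FT.TT
Step 2: 4 trees catch fire, 4 burn out
  TT.TTT
  TFTTTT
  F..TT.
  ...FTT
  ..F.TT
Step 3: 5 trees catch fire, 4 burn out
  TF.TTT
  F.FTTT
  ...FT.
  ....FT
  ....TT

TF.TTT
F.FTTT
...FT.
....FT
....TT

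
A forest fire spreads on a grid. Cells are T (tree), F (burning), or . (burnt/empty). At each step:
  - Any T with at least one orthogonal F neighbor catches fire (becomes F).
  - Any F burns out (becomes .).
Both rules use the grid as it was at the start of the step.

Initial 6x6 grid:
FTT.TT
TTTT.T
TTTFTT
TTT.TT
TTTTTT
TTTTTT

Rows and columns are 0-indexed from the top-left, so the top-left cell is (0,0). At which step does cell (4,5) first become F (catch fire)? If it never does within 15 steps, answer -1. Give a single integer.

Step 1: cell (4,5)='T' (+5 fires, +2 burnt)
Step 2: cell (4,5)='T' (+8 fires, +5 burnt)
Step 3: cell (4,5)='T' (+6 fires, +8 burnt)
Step 4: cell (4,5)='F' (+7 fires, +6 burnt)
  -> target ignites at step 4
Step 5: cell (4,5)='.' (+5 fires, +7 burnt)
Step 6: cell (4,5)='.' (+0 fires, +5 burnt)
  fire out at step 6

4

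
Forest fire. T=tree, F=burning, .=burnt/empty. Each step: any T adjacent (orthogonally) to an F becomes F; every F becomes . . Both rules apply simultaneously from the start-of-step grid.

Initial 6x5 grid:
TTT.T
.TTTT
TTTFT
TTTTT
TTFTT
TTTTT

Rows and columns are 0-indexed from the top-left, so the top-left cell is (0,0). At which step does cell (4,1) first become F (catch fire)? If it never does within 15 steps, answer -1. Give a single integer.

Step 1: cell (4,1)='F' (+8 fires, +2 burnt)
  -> target ignites at step 1
Step 2: cell (4,1)='.' (+9 fires, +8 burnt)
Step 3: cell (4,1)='.' (+7 fires, +9 burnt)
Step 4: cell (4,1)='.' (+1 fires, +7 burnt)
Step 5: cell (4,1)='.' (+1 fires, +1 burnt)
Step 6: cell (4,1)='.' (+0 fires, +1 burnt)
  fire out at step 6

1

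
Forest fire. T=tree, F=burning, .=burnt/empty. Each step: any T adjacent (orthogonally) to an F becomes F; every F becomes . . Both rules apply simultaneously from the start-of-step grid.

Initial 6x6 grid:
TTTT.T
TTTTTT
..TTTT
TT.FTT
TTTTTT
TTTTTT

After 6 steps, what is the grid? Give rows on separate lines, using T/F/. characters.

Step 1: 3 trees catch fire, 1 burn out
  TTTT.T
  TTTTTT
  ..TFTT
  TT..FT
  TTTFTT
  TTTTTT
Step 2: 7 trees catch fire, 3 burn out
  TTTT.T
  TTTFTT
  ..F.FT
  TT...F
  TTF.FT
  TTTFTT
Step 3: 8 trees catch fire, 7 burn out
  TTTF.T
  TTF.FT
  .....F
  TT....
  TF...F
  TTF.FT
Step 4: 7 trees catch fire, 8 burn out
  TTF..T
  TF...F
  ......
  TF....
  F.....
  TF...F
Step 5: 5 trees catch fire, 7 burn out
  TF...F
  F.....
  ......
  F.....
  ......
  F.....
Step 6: 1 trees catch fire, 5 burn out
  F.....
  ......
  ......
  ......
  ......
  ......

F.....
......
......
......
......
......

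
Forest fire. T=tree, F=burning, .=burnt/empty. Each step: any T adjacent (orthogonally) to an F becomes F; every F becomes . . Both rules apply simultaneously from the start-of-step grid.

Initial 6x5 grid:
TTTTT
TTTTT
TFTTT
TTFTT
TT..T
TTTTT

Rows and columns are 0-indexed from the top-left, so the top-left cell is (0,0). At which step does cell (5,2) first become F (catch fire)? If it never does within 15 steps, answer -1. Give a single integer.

Step 1: cell (5,2)='T' (+5 fires, +2 burnt)
Step 2: cell (5,2)='T' (+7 fires, +5 burnt)
Step 3: cell (5,2)='T' (+7 fires, +7 burnt)
Step 4: cell (5,2)='F' (+5 fires, +7 burnt)
  -> target ignites at step 4
Step 5: cell (5,2)='.' (+2 fires, +5 burnt)
Step 6: cell (5,2)='.' (+0 fires, +2 burnt)
  fire out at step 6

4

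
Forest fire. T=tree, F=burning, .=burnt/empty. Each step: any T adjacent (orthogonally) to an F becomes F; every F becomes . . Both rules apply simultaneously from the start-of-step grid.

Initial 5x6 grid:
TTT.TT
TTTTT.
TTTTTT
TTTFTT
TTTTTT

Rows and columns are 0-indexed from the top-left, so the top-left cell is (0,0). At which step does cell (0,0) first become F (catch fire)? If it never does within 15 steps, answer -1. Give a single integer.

Step 1: cell (0,0)='T' (+4 fires, +1 burnt)
Step 2: cell (0,0)='T' (+7 fires, +4 burnt)
Step 3: cell (0,0)='T' (+7 fires, +7 burnt)
Step 4: cell (0,0)='T' (+5 fires, +7 burnt)
Step 5: cell (0,0)='T' (+3 fires, +5 burnt)
Step 6: cell (0,0)='F' (+1 fires, +3 burnt)
  -> target ignites at step 6
Step 7: cell (0,0)='.' (+0 fires, +1 burnt)
  fire out at step 7

6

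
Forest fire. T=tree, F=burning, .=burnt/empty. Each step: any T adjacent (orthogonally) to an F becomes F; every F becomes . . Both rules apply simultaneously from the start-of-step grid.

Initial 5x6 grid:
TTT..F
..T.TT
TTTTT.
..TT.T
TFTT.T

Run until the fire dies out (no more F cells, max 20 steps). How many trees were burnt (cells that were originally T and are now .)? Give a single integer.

Step 1: +3 fires, +2 burnt (F count now 3)
Step 2: +3 fires, +3 burnt (F count now 3)
Step 3: +3 fires, +3 burnt (F count now 3)
Step 4: +3 fires, +3 burnt (F count now 3)
Step 5: +2 fires, +3 burnt (F count now 2)
Step 6: +1 fires, +2 burnt (F count now 1)
Step 7: +1 fires, +1 burnt (F count now 1)
Step 8: +0 fires, +1 burnt (F count now 0)
Fire out after step 8
Initially T: 18, now '.': 28
Total burnt (originally-T cells now '.'): 16

Answer: 16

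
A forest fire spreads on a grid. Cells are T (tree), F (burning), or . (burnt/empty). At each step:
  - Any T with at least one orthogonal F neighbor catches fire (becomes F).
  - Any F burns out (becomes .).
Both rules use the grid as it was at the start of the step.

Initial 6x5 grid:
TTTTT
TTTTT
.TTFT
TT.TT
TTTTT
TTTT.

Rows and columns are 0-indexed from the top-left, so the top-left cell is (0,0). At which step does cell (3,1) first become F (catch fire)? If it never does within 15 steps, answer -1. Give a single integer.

Step 1: cell (3,1)='T' (+4 fires, +1 burnt)
Step 2: cell (3,1)='T' (+6 fires, +4 burnt)
Step 3: cell (3,1)='F' (+7 fires, +6 burnt)
  -> target ignites at step 3
Step 4: cell (3,1)='.' (+5 fires, +7 burnt)
Step 5: cell (3,1)='.' (+3 fires, +5 burnt)
Step 6: cell (3,1)='.' (+1 fires, +3 burnt)
Step 7: cell (3,1)='.' (+0 fires, +1 burnt)
  fire out at step 7

3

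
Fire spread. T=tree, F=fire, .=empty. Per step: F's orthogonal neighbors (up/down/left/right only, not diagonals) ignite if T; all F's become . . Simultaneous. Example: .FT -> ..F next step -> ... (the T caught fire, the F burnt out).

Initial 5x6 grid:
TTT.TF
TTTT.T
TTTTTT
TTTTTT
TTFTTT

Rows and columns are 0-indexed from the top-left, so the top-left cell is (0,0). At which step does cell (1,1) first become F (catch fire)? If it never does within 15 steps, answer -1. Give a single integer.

Step 1: cell (1,1)='T' (+5 fires, +2 burnt)
Step 2: cell (1,1)='T' (+6 fires, +5 burnt)
Step 3: cell (1,1)='T' (+8 fires, +6 burnt)
Step 4: cell (1,1)='F' (+4 fires, +8 burnt)
  -> target ignites at step 4
Step 5: cell (1,1)='.' (+2 fires, +4 burnt)
Step 6: cell (1,1)='.' (+1 fires, +2 burnt)
Step 7: cell (1,1)='.' (+0 fires, +1 burnt)
  fire out at step 7

4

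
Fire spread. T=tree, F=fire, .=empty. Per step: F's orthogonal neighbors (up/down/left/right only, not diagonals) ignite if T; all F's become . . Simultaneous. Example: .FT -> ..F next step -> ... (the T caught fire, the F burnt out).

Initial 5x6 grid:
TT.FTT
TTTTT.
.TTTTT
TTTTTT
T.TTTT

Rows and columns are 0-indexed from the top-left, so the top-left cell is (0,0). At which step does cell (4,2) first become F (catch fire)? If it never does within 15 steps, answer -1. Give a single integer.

Step 1: cell (4,2)='T' (+2 fires, +1 burnt)
Step 2: cell (4,2)='T' (+4 fires, +2 burnt)
Step 3: cell (4,2)='T' (+4 fires, +4 burnt)
Step 4: cell (4,2)='T' (+7 fires, +4 burnt)
Step 5: cell (4,2)='F' (+5 fires, +7 burnt)
  -> target ignites at step 5
Step 6: cell (4,2)='.' (+2 fires, +5 burnt)
Step 7: cell (4,2)='.' (+1 fires, +2 burnt)
Step 8: cell (4,2)='.' (+0 fires, +1 burnt)
  fire out at step 8

5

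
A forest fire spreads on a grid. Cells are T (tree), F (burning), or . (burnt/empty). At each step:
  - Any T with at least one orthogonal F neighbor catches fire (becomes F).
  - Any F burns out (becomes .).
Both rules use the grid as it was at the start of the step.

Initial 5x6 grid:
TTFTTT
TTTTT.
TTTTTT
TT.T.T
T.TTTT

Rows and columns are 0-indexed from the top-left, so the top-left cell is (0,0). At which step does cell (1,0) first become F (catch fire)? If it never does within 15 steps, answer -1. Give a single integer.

Step 1: cell (1,0)='T' (+3 fires, +1 burnt)
Step 2: cell (1,0)='T' (+5 fires, +3 burnt)
Step 3: cell (1,0)='F' (+5 fires, +5 burnt)
  -> target ignites at step 3
Step 4: cell (1,0)='.' (+4 fires, +5 burnt)
Step 5: cell (1,0)='.' (+3 fires, +4 burnt)
Step 6: cell (1,0)='.' (+4 fires, +3 burnt)
Step 7: cell (1,0)='.' (+1 fires, +4 burnt)
Step 8: cell (1,0)='.' (+0 fires, +1 burnt)
  fire out at step 8

3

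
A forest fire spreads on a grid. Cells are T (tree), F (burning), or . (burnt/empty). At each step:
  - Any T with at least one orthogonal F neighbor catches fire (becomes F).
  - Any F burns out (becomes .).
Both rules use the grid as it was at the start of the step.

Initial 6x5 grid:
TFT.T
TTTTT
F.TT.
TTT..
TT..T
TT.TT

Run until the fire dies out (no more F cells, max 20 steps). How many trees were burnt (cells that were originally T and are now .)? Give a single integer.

Answer: 17

Derivation:
Step 1: +5 fires, +2 burnt (F count now 5)
Step 2: +3 fires, +5 burnt (F count now 3)
Step 3: +5 fires, +3 burnt (F count now 5)
Step 4: +3 fires, +5 burnt (F count now 3)
Step 5: +1 fires, +3 burnt (F count now 1)
Step 6: +0 fires, +1 burnt (F count now 0)
Fire out after step 6
Initially T: 20, now '.': 27
Total burnt (originally-T cells now '.'): 17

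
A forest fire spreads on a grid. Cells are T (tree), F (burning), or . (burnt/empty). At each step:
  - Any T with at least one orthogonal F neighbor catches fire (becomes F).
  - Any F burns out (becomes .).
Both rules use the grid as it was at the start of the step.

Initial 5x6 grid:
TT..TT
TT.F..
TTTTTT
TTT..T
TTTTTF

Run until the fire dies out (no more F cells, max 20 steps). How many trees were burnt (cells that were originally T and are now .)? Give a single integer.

Answer: 19

Derivation:
Step 1: +3 fires, +2 burnt (F count now 3)
Step 2: +4 fires, +3 burnt (F count now 4)
Step 3: +3 fires, +4 burnt (F count now 3)
Step 4: +4 fires, +3 burnt (F count now 4)
Step 5: +4 fires, +4 burnt (F count now 4)
Step 6: +1 fires, +4 burnt (F count now 1)
Step 7: +0 fires, +1 burnt (F count now 0)
Fire out after step 7
Initially T: 21, now '.': 28
Total burnt (originally-T cells now '.'): 19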